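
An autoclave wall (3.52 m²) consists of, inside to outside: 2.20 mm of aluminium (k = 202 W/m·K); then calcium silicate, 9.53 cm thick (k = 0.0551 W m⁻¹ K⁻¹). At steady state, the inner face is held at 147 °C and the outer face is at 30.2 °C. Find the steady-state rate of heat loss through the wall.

Treat each layer as a resistance in series:
  R_aluminium = L/(kA) = 0.00220/(202·3.52) = 3.094×10^-6 K/W
  R_calcium silicate = L/(kA) = 0.0953/(0.0551·3.52) = 0.4914 K/W
ΣR = 3.094×10^-6 + 0.4914 = 0.4914 K/W
Q = ΔT/ΣR = (147 °C − 30.2 °C)/0.4914 = 238 W

Q = 238 W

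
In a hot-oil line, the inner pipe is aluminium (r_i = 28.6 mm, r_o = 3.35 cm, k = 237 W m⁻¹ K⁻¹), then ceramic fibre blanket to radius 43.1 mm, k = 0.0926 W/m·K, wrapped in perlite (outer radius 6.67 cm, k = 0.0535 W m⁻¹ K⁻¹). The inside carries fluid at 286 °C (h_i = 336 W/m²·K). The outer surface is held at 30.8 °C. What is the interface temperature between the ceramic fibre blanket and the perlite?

T = 220 °C

Resistance network (inner→outer):
  R'_conv,in = 1/(2πr h) = 1/(2π·0.0286·336) = 0.01656 m·K/W
  R'_aluminium = ln(0.0335/0.0286)/(2πk) = 0.1581/(2π·237) = 1.062×10^-4 m·K/W
  R'_ceramic fibre blanket = ln(0.0431/0.0335)/(2πk) = 0.2520/(2π·0.0926) = 0.4331 m·K/W
  R'_perlite = ln(0.0667/0.0431)/(2πk) = 0.4367/(2π·0.0535) = 1.299 m·K/W
ΣR = 0.01656 + 1.062×10^-4 + 0.4331 + 1.299 = 1.749 m·K/W
Q' = ΔT/ΣR = (286 °C − 30.8 °C)/1.749 = 145.9 W/m
From the inner boundary to the ceramic fibre blanket/perlite interface, ΣR_partial = 0.4498 m·K/W.
T_interface = T_in − Q'·ΣR_partial = 286 °C − (145.9)(0.4498) = 220 °C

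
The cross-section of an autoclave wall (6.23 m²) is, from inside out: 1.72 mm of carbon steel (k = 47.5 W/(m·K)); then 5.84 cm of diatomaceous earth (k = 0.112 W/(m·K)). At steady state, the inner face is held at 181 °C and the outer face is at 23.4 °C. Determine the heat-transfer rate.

Q = 1880 W

Treat each layer as a resistance in series:
  R_carbon steel = L/(kA) = 0.00172/(47.5·6.23) = 5.812×10^-6 K/W
  R_diatomaceous earth = L/(kA) = 0.0584/(0.112·6.23) = 0.08370 K/W
ΣR = 5.812×10^-6 + 0.08370 = 0.08371 K/W
Q = ΔT/ΣR = (181 °C − 23.4 °C)/0.08371 = 1880 W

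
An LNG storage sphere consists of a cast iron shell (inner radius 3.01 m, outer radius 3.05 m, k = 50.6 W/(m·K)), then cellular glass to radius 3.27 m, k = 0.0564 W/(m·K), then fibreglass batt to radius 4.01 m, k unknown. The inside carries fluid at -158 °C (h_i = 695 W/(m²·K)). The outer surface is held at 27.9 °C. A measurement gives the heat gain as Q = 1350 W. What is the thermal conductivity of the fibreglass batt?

ΣR = ΔT/Q = |-158 − 27.9|/1350 = 0.1377 K/W
Known resistances:
  R_conv,in = 1/(4πr²h) = 1/(4π·3.01²·695) = 1.264×10^-5 K/W
  R_cast iron = (1/3.01 − 1/3.05)/(4πk) = 0.004357/(4π·50.6) = 6.852×10^-6 K/W
  R_cellular glass = (1/3.05 − 1/3.27)/(4πk) = 0.02206/(4π·0.0564) = 0.03112 K/W
R_fibreglass batt = ΣR − ΣR_known = 0.1377 − 0.03114 = 0.1066 K/W
(1/r₁−1/r₂)/(4πk) = 0.1066 ⇒ k = 0.05643/(4π·0.1066) = 0.0421 W/m·K

k = 0.0421 W/m·K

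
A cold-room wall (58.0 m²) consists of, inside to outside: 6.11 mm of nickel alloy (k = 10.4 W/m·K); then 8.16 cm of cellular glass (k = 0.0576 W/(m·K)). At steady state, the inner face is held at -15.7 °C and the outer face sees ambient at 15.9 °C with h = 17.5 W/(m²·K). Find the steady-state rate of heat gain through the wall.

Q = 1240 W

Series thermal resistances, inner to outer:
  R_nickel alloy = L/(kA) = 0.00611/(10.4·58.0) = 1.013×10^-5 K/W
  R_cellular glass = L/(kA) = 0.0816/(0.0576·58.0) = 0.02443 K/W
  R_conv,out = 1/(hA) = 1/(17.5·58.0) = 9.852×10^-4 K/W
ΣR = 1.013×10^-5 + 0.02443 + 9.852×10^-4 = 0.02543 K/W
Q = ΔT/ΣR = (-15.7 °C − 15.9 °C)/0.02543 = -1240 W
(Negative Q ⇒ heat flows inward; heat gain = 1240 W.)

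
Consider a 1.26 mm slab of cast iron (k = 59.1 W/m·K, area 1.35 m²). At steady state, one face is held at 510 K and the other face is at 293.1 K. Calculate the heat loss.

Q = 1.37×10^7 W

Q = kA·ΔT/L = 59.1 × 1.35 × |510 K − 293.1 K| / 0.00126 = 1.37×10^7 W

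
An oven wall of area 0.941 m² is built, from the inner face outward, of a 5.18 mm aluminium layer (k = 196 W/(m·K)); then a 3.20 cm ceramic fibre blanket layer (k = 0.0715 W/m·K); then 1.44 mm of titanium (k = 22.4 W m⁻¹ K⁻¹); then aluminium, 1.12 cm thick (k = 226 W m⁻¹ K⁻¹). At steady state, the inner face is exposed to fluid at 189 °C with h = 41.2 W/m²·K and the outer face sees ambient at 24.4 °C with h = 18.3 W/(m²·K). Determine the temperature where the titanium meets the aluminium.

Resistance network (inner→outer):
  R_conv,in = 1/(hA) = 1/(41.2·0.941) = 0.02579 K/W
  R_aluminium = L/(kA) = 0.00518/(196·0.941) = 2.809×10^-5 K/W
  R_ceramic fibre blanket = L/(kA) = 0.0320/(0.0715·0.941) = 0.4756 K/W
  R_titanium = L/(kA) = 0.00144/(22.4·0.941) = 6.832×10^-5 K/W
  R_aluminium = L/(kA) = 0.0112/(226·0.941) = 5.266×10^-5 K/W
  R_conv,out = 1/(hA) = 1/(18.3·0.941) = 0.05807 K/W
ΣR = 0.02579 + 2.809×10^-5 + 0.4756 + 6.832×10^-5 + 5.266×10^-5 + 0.05807 = 0.5596 K/W
Q = ΔT/ΣR = (189 °C − 24.4 °C)/0.5596 = 294.1 W
From the inner boundary to the titanium/aluminium interface, ΣR_partial = 0.5015 K/W.
T_interface = T_in − Q·ΣR_partial = 189 °C − (294.1)(0.5015) = 41.5 °C

T = 41.5 °C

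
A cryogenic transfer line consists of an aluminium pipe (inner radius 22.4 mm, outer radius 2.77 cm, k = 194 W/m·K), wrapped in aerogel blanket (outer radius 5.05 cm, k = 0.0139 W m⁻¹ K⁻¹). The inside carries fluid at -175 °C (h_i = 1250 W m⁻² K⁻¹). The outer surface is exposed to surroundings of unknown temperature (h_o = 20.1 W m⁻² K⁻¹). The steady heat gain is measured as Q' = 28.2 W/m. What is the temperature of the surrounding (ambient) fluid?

Sum the resistances:
  R'_conv,in = 1/(2πr h) = 1/(2π·0.0224·1250) = 0.005684 m·K/W
  R'_aluminium = ln(0.0277/0.0224)/(2πk) = 0.2124/(2π·194) = 1.742×10^-4 m·K/W
  R'_aerogel blanket = ln(0.0505/0.0277)/(2πk) = 0.6005/(2π·0.0139) = 6.876 m·K/W
  R'_conv,out = 1/(2πr h) = 1/(2π·0.0505·20.1) = 0.1568 m·K/W
ΣR = 7.039 m·K/W
ΔT = Q'·ΣR = 28.2 × 7.039 = 198.5 K
Heat flows inward, so T_out = T_in + ΔT = -175 + 198.5 = 23.5 °C

T_out = 23.5 °C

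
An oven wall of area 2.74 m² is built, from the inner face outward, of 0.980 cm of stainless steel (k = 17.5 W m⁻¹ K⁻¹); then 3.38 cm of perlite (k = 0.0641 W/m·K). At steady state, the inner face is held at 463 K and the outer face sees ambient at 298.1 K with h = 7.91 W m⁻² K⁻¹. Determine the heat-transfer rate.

Resistance network (inner→outer):
  R_stainless steel = L/(kA) = 0.00980/(17.5·2.74) = 2.044×10^-4 K/W
  R_perlite = L/(kA) = 0.0338/(0.0641·2.74) = 0.1924 K/W
  R_conv,out = 1/(hA) = 1/(7.91·2.74) = 0.04614 K/W
ΣR = 2.044×10^-4 + 0.1924 + 0.04614 = 0.2387 K/W
Q = ΔT/ΣR = (463 K − 298.1 K)/0.2387 = 691 W

Q = 691 W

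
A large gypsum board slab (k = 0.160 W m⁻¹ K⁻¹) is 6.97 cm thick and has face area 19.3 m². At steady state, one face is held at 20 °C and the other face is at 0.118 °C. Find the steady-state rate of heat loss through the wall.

Q = kA·ΔT/L = 0.160 × 19.3 × |20 °C − 0.118 °C| / 0.0697 = 881 W

Q = 881 W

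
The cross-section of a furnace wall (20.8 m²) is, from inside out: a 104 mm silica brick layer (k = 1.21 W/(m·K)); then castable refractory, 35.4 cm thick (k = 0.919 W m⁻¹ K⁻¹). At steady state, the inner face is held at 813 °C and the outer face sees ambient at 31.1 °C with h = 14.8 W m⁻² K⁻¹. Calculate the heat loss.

Resistance network (inner→outer):
  R_silica brick = L/(kA) = 0.104/(1.21·20.8) = 0.004132 K/W
  R_castable refractory = L/(kA) = 0.354/(0.919·20.8) = 0.01852 K/W
  R_conv,out = 1/(hA) = 1/(14.8·20.8) = 0.003248 K/W
ΣR = 0.004132 + 0.01852 + 0.003248 = 0.02590 K/W
Q = ΔT/ΣR = (813 °C − 31.1 °C)/0.02590 = 30200 W

Q = 30.2 kW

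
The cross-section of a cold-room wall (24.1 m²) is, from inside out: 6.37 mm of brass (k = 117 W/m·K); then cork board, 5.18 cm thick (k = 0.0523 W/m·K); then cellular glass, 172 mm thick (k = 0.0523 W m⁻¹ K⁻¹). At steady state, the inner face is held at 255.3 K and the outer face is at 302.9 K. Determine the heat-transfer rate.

Treat each layer as a resistance in series:
  R_brass = L/(kA) = 0.00637/(117·24.1) = 2.259×10^-6 K/W
  R_cork board = L/(kA) = 0.0518/(0.0523·24.1) = 0.04110 K/W
  R_cellular glass = L/(kA) = 0.172/(0.0523·24.1) = 0.1365 K/W
ΣR = 2.259×10^-6 + 0.04110 + 0.1365 = 0.1776 K/W
Q = ΔT/ΣR = (255.3 K − 302.9 K)/0.1776 = -268 W
(Negative Q ⇒ heat flows inward; heat gain = 268 W.)

Q = 268 W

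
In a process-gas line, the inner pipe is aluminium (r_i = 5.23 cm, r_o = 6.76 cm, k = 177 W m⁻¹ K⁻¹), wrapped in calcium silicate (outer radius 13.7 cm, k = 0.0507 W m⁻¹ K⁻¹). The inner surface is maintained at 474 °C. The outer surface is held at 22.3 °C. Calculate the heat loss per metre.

Resistance network (inner→outer):
  R'_aluminium = ln(0.0676/0.0523)/(2πk) = 0.2566/(2π·177) = 2.307×10^-4 m·K/W
  R'_calcium silicate = ln(0.137/0.0676)/(2πk) = 0.7064/(2π·0.0507) = 2.217 m·K/W
ΣR = 2.307×10^-4 + 2.217 = 2.217 m·K/W
Q' = ΔT/ΣR = (474 °C − 22.3 °C)/2.217 = 204 W/m

Q' = 204 W/m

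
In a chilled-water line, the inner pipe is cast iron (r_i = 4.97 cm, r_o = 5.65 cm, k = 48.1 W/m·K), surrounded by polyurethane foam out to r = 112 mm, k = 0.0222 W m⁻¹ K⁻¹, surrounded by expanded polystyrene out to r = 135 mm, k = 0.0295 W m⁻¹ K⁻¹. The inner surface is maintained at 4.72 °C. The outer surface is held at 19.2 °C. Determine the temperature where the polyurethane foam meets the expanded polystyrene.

Series thermal resistances, inner to outer:
  R'_cast iron = ln(0.0565/0.0497)/(2πk) = 0.1282/(2π·48.1) = 4.243×10^-4 m·K/W
  R'_polyurethane foam = ln(0.112/0.0565)/(2πk) = 0.6843/(2π·0.0222) = 4.906 m·K/W
  R'_expanded polystyrene = ln(0.135/0.112)/(2πk) = 0.1868/(2π·0.0295) = 1.008 m·K/W
ΣR = 4.243×10^-4 + 4.906 + 1.008 = 5.914 m·K/W
Q' = ΔT/ΣR = (4.72 °C − 19.2 °C)/5.914 = -2.448 W/m
From the inner boundary to the polyurethane foam/expanded polystyrene interface, ΣR_partial = 4.906 m·K/W.
T_interface = T_in − Q'·ΣR_partial = 4.72 °C − (-2.448)(4.906) = 16.7 °C

T = 16.7 °C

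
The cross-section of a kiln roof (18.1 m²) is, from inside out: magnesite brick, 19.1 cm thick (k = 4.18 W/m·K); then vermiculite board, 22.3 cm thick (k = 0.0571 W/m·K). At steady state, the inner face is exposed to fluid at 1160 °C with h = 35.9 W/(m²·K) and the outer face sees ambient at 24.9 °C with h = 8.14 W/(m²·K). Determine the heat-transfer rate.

Series thermal resistances, inner to outer:
  R_conv,in = 1/(hA) = 1/(35.9·18.1) = 0.001539 K/W
  R_magnesite brick = L/(kA) = 0.191/(4.18·18.1) = 0.002525 K/W
  R_vermiculite board = L/(kA) = 0.223/(0.0571·18.1) = 0.2158 K/W
  R_conv,out = 1/(hA) = 1/(8.14·18.1) = 0.006787 K/W
ΣR = 0.001539 + 0.002525 + 0.2158 + 0.006787 = 0.2267 K/W
Q = ΔT/ΣR = (1160 °C − 24.9 °C)/0.2267 = 5010 W

Q = 5.01 kW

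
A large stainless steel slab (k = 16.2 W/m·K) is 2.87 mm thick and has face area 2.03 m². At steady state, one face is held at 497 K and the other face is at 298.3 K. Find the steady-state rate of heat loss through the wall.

Q = 2.28×10^6 W

Q = kA·ΔT/L = 16.2 × 2.03 × |497 K − 298.3 K| / 0.00287 = 2.28×10^6 W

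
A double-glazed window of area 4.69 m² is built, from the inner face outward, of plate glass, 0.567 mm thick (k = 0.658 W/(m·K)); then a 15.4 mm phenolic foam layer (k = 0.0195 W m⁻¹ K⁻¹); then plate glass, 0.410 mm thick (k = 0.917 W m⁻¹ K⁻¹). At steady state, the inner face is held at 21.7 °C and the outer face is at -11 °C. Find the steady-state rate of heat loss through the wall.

Q = 194 W

Resistance network (inner→outer):
  R_plate glass = L/(kA) = 5.67×10^-4/(0.658·4.69) = 1.837×10^-4 K/W
  R_phenolic foam = L/(kA) = 0.0154/(0.0195·4.69) = 0.1684 K/W
  R_plate glass = L/(kA) = 4.10×10^-4/(0.917·4.69) = 9.533×10^-5 K/W
ΣR = 1.837×10^-4 + 0.1684 + 9.533×10^-5 = 0.1687 K/W
Q = ΔT/ΣR = (21.7 °C − -11 °C)/0.1687 = 194 W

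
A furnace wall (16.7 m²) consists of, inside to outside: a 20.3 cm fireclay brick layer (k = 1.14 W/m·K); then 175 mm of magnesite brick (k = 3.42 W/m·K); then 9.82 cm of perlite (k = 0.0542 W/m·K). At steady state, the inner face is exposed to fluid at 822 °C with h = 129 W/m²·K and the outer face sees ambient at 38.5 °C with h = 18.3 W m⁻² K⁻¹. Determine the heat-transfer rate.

Treat each layer as a resistance in series:
  R_conv,in = 1/(hA) = 1/(129·16.7) = 4.642×10^-4 K/W
  R_fireclay brick = L/(kA) = 0.203/(1.14·16.7) = 0.01066 K/W
  R_magnesite brick = L/(kA) = 0.175/(3.42·16.7) = 0.003064 K/W
  R_perlite = L/(kA) = 0.0982/(0.0542·16.7) = 0.1085 K/W
  R_conv,out = 1/(hA) = 1/(18.3·16.7) = 0.003272 K/W
ΣR = 4.642×10^-4 + 0.01066 + 0.003064 + 0.1085 + 0.003272 = 0.1260 K/W
Q = ΔT/ΣR = (822 °C − 38.5 °C)/0.1260 = 6220 W

Q = 6220 W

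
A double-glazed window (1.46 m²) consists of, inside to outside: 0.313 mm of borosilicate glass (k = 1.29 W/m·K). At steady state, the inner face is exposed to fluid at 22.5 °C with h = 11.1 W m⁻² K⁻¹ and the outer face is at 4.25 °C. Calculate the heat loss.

Q = 295 W

Resistance network (inner→outer):
  R_conv,in = 1/(hA) = 1/(11.1·1.46) = 0.06171 K/W
  R_borosilicate glass = L/(kA) = 3.13×10^-4/(1.29·1.46) = 1.662×10^-4 K/W
ΣR = 0.06171 + 1.662×10^-4 = 0.06188 K/W
Q = ΔT/ΣR = (22.5 °C − 4.25 °C)/0.06188 = 295 W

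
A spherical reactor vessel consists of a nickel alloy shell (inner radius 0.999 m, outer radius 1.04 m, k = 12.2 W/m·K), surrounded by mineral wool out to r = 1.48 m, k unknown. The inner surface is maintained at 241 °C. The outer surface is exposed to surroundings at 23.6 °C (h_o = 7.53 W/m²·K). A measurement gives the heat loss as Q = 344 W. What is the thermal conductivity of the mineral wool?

ΣR = ΔT/Q = |241 − 23.6|/344 = 0.6320 K/W
Known resistances:
  R_nickel alloy = (1/0.999 − 1/1.04)/(4πk) = 0.03946/(4π·12.2) = 2.574×10^-4 K/W
  R_conv,out = 1/(4πr²h) = 1/(4π·1.48²·7.53) = 0.004825 K/W
R_mineral wool = ΣR − ΣR_known = 0.6320 − 0.005082 = 0.6269 K/W
(1/r₁−1/r₂)/(4πk) = 0.6269 ⇒ k = 0.2859/(4π·0.6269) = 0.0363 W/m·K

k = 0.0363 W/m·K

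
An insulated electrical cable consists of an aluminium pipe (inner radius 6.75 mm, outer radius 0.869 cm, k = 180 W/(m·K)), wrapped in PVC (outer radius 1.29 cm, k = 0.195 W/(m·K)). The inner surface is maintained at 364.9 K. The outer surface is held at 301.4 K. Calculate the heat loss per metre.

Series thermal resistances, inner to outer:
  R'_aluminium = ln(0.00869/0.00675)/(2πk) = 0.2526/(2π·180) = 2.234×10^-4 m·K/W
  R'_PVC = ln(0.0129/0.00869)/(2πk) = 0.3951/(2π·0.195) = 0.3224 m·K/W
ΣR = 2.234×10^-4 + 0.3224 = 0.3226 m·K/W
Q' = ΔT/ΣR = (364.9 K − 301.4 K)/0.3226 = 197 W/m

Q' = 197 W/m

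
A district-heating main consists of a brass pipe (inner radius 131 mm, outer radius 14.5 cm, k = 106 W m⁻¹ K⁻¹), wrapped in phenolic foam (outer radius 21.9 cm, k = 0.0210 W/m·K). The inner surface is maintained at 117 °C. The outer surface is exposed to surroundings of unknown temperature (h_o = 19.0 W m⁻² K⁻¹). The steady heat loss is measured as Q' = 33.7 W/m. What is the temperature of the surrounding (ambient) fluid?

Sum the resistances:
  R'_brass = ln(0.145/0.131)/(2πk) = 0.1015/(2π·106) = 1.525×10^-4 m·K/W
  R'_phenolic foam = ln(0.219/0.145)/(2πk) = 0.4123/(2π·0.0210) = 3.125 m·K/W
  R'_conv,out = 1/(2πr h) = 1/(2π·0.219·19.0) = 0.03825 m·K/W
ΣR = 3.163 m·K/W
ΔT = Q'·ΣR = 33.7 × 3.163 = 106.6 K
Heat flows outward, so T_out = T_in − ΔT = 117 − 106.6 = 10.4 °C

T_out = 10.4 °C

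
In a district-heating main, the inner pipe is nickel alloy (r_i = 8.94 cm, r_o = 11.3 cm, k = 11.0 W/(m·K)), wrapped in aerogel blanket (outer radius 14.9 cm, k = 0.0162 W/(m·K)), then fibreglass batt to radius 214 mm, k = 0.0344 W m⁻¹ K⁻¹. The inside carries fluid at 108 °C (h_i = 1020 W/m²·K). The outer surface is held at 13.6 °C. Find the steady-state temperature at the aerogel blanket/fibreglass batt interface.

T = 49.6 °C

Resistance network (inner→outer):
  R'_conv,in = 1/(2πr h) = 1/(2π·0.0894·1020) = 0.001745 m·K/W
  R'_nickel alloy = ln(0.113/0.0894)/(2πk) = 0.2343/(2π·11.0) = 0.003390 m·K/W
  R'_aerogel blanket = ln(0.149/0.113)/(2πk) = 0.2766/(2π·0.0162) = 2.717 m·K/W
  R'_fibreglass batt = ln(0.214/0.149)/(2πk) = 0.3620/(2π·0.0344) = 1.675 m·K/W
ΣR = 0.001745 + 0.003390 + 2.717 + 1.675 = 4.397 m·K/W
Q' = ΔT/ΣR = (108 °C − 13.6 °C)/4.397 = 21.47 W/m
From the inner boundary to the aerogel blanket/fibreglass batt interface, ΣR_partial = 2.722 m·K/W.
T_interface = T_in − Q'·ΣR_partial = 108 °C − (21.47)(2.722) = 49.6 °C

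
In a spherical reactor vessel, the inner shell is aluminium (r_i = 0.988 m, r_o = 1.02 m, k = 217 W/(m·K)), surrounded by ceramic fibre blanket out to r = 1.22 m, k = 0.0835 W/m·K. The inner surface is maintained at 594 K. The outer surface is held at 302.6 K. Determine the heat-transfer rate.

Q = 1900 W

Series thermal resistances, inner to outer:
  R_aluminium = (1/0.988 − 1/1.02)/(4πk) = 0.03175/(4π·217) = 1.164×10^-5 K/W
  R_ceramic fibre blanket = (1/1.02 − 1/1.22)/(4πk) = 0.1607/(4π·0.0835) = 0.1532 K/W
ΣR = 1.164×10^-5 + 0.1532 = 0.1532 K/W
Q = ΔT/ΣR = (594 K − 302.6 K)/0.1532 = 1900 W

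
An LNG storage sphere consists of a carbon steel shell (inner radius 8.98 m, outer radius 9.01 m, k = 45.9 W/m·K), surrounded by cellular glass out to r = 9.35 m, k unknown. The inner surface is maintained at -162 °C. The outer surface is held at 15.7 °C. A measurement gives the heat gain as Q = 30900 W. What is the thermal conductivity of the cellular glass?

k = 0.0559 W/m·K

ΣR = ΔT/Q = |-162 − 15.7|/30900 = 0.005751 K/W
Known resistances:
  R_carbon steel = (1/8.98 − 1/9.01)/(4πk) = 3.708×10^-4/(4π·45.9) = 6.428×10^-7 K/W
R_cellular glass = ΣR − ΣR_known = 0.005751 − 6.428×10^-7 = 0.005750 K/W
(1/r₁−1/r₂)/(4πk) = 0.005750 ⇒ k = 0.004036/(4π·0.005750) = 0.0559 W/m·K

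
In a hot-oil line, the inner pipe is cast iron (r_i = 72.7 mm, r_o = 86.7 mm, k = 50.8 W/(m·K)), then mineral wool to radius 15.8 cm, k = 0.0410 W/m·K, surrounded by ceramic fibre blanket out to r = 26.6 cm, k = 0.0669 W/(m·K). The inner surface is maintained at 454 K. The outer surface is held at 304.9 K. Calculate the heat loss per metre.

Treat each layer as a resistance in series:
  R'_cast iron = ln(0.0867/0.0727)/(2πk) = 0.1761/(2π·50.8) = 5.518×10^-4 m·K/W
  R'_mineral wool = ln(0.158/0.0867)/(2πk) = 0.6001/(2π·0.0410) = 2.330 m·K/W
  R'_ceramic fibre blanket = ln(0.266/0.158)/(2πk) = 0.5209/(2π·0.0669) = 1.239 m·K/W
ΣR = 5.518×10^-4 + 2.330 + 1.239 = 3.570 m·K/W
Q' = ΔT/ΣR = (454 K − 304.9 K)/3.570 = 41.8 W/m

Q' = 41.8 W/m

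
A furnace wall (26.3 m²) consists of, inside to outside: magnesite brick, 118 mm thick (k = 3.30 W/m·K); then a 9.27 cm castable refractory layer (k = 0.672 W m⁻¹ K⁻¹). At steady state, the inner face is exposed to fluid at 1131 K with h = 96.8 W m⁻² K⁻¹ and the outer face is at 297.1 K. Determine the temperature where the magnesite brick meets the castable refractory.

Treat each layer as a resistance in series:
  R_conv,in = 1/(hA) = 1/(96.8·26.3) = 3.928×10^-4 K/W
  R_magnesite brick = L/(kA) = 0.118/(3.30·26.3) = 0.001360 K/W
  R_castable refractory = L/(kA) = 0.0927/(0.672·26.3) = 0.005245 K/W
ΣR = 3.928×10^-4 + 0.001360 + 0.005245 = 0.006998 K/W
Q = ΔT/ΣR = (1131 K − 297.1 K)/0.006998 = 1.192×10^5 W
From the inner boundary to the magnesite brick/castable refractory interface, ΣR_partial = 0.001753 K/W.
T_interface = T_in − Q·ΣR_partial = 1131 K − (1.192×10^5)(0.001753) = 922 K

T = 922 K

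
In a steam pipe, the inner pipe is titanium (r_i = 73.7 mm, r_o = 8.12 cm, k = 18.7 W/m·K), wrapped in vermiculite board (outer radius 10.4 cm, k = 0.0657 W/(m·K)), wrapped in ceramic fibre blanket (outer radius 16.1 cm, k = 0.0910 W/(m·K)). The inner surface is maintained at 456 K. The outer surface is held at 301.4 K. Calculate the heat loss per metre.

Series thermal resistances, inner to outer:
  R'_titanium = ln(0.0812/0.0737)/(2πk) = 0.09691/(2π·18.7) = 8.248×10^-4 m·K/W
  R'_vermiculite board = ln(0.104/0.0812)/(2πk) = 0.2475/(2π·0.0657) = 0.5995 m·K/W
  R'_ceramic fibre blanket = ln(0.161/0.104)/(2πk) = 0.4370/(2π·0.0910) = 0.7643 m·K/W
ΣR = 8.248×10^-4 + 0.5995 + 0.7643 = 1.365 m·K/W
Q' = ΔT/ΣR = (456 K − 301.4 K)/1.365 = 113 W/m

Q' = 113 W/m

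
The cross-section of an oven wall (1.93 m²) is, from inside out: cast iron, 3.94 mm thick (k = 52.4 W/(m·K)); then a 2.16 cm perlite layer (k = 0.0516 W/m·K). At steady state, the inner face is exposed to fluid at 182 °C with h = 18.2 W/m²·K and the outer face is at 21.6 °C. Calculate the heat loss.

Q = 654 W

Resistance network (inner→outer):
  R_conv,in = 1/(hA) = 1/(18.2·1.93) = 0.02847 K/W
  R_cast iron = L/(kA) = 0.00394/(52.4·1.93) = 3.896×10^-5 K/W
  R_perlite = L/(kA) = 0.0216/(0.0516·1.93) = 0.2169 K/W
ΣR = 0.02847 + 3.896×10^-5 + 0.2169 = 0.2454 K/W
Q = ΔT/ΣR = (182 °C − 21.6 °C)/0.2454 = 654 W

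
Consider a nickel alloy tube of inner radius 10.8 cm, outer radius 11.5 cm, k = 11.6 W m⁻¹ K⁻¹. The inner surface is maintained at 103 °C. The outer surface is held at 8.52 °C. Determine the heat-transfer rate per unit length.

Q' = 2πk·ΔT/ln(r₂/r₁) = 2π × 11.6 × 94.48 / ln(0.115/0.108) = 1.10×10^5 W/m

Q' = 110 kW/m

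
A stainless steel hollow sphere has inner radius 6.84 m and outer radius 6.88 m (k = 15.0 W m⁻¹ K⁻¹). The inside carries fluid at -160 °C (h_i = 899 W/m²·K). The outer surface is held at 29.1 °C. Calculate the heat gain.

Series thermal resistances, inner to outer:
  R_conv,in = 1/(4πr²h) = 1/(4π·6.84²·899) = 1.892×10^-6 K/W
  R_stainless steel = (1/6.84 − 1/6.88)/(4πk) = 8.500×10^-4/(4π·15.0) = 4.509×10^-6 K/W
ΣR = 1.892×10^-6 + 4.509×10^-6 = 6.401×10^-6 K/W
Q = ΔT/ΣR = (-160 °C − 29.1 °C)/6.401×10^-6 = -2.95×10^7 W
(Negative Q ⇒ heat flows inward; heat gain = 2.95×10^7 W.)

Q = 29500 kW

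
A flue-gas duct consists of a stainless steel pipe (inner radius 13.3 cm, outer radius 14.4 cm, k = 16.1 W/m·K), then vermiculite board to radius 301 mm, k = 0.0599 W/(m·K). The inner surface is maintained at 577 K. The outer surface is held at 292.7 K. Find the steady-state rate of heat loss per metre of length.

Series thermal resistances, inner to outer:
  R'_stainless steel = ln(0.144/0.133)/(2πk) = 0.07946/(2π·16.1) = 7.855×10^-4 m·K/W
  R'_vermiculite board = ln(0.301/0.144)/(2πk) = 0.7373/(2π·0.0599) = 1.959 m·K/W
ΣR = 7.855×10^-4 + 1.959 = 1.960 m·K/W
Q' = ΔT/ΣR = (577 K − 292.7 K)/1.960 = 145 W/m

Q' = 145 W/m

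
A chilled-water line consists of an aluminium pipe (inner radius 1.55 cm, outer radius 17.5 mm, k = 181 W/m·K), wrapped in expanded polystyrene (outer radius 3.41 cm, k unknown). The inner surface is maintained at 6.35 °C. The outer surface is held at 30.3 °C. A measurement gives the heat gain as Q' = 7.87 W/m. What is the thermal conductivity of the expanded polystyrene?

k = 0.0349 W/m·K

ΣR = ΔT/Q' = |6.35 − 30.3|/7.87 = 3.043 m·K/W
Known resistances:
  R'_aluminium = ln(0.0175/0.0155)/(2πk) = 0.1214/(2π·181) = 1.067×10^-4 m·K/W
R_expanded polystyrene = ΣR − ΣR_known = 3.043 − 1.067×10^-4 = 3.043 m·K/W
ln(r₂/r₁)/(2πk) = 3.043 ⇒ k = 0.6671/(2π·3.043) = 0.0349 W/m·K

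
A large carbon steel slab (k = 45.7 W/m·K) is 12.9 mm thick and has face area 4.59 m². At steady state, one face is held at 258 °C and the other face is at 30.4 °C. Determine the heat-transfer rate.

Q = kA·ΔT/L = 45.7 × 4.59 × |258 °C − 30.4 °C| / 0.0129 = 3.70×10^6 W

Q = 3700 kW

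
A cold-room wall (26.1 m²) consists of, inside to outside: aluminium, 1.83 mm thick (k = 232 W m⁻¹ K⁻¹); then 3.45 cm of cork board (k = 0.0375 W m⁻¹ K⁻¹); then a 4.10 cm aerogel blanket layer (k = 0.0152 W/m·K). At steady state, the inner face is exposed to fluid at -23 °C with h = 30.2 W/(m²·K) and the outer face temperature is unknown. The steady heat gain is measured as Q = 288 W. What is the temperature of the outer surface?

Sum the resistances:
  R_conv,in = 1/(hA) = 1/(30.2·26.1) = 0.001269 K/W
  R_aluminium = L/(kA) = 0.00183/(232·26.1) = 3.022×10^-7 K/W
  R_cork board = L/(kA) = 0.0345/(0.0375·26.1) = 0.03525 K/W
  R_aerogel blanket = L/(kA) = 0.0410/(0.0152·26.1) = 0.1033 K/W
ΣR = 0.1399 K/W
ΔT = Q·ΣR = 288 × 0.1399 = 40.29 K
Heat flows inward, so T_out = T_in + ΔT = -23 + 40.29 = 17.3 °C

T_out = 17.3 °C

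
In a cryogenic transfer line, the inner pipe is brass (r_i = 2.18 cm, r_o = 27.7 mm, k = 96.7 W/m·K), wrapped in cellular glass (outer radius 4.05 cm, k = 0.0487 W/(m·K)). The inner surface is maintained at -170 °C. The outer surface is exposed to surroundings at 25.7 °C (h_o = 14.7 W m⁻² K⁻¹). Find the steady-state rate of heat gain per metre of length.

Resistance network (inner→outer):
  R'_brass = ln(0.0277/0.0218)/(2πk) = 0.2395/(2π·96.7) = 3.942×10^-4 m·K/W
  R'_cellular glass = ln(0.0405/0.0277)/(2πk) = 0.3799/(2π·0.0487) = 1.241 m·K/W
  R'_conv,out = 1/(2πr h) = 1/(2π·0.0405·14.7) = 0.2673 m·K/W
ΣR = 3.942×10^-4 + 1.241 + 0.2673 = 1.509 m·K/W
Q' = ΔT/ΣR = (-170 °C − 25.7 °C)/1.509 = -130 W/m
(Negative Q' ⇒ heat flows inward; heat gain = 130 W/m.)

Q' = 130 W/m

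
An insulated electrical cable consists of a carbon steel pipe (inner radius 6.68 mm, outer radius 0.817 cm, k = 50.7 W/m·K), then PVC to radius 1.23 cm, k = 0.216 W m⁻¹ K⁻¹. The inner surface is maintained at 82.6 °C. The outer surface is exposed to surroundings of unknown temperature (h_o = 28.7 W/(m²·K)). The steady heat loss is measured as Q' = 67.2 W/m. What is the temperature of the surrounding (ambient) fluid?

Series resistances:
  R'_carbon steel = ln(0.00817/0.00668)/(2πk) = 0.2014/(2π·50.7) = 6.321×10^-4 m·K/W
  R'_PVC = ln(0.0123/0.00817)/(2πk) = 0.4091/(2π·0.216) = 0.3015 m·K/W
  R'_conv,out = 1/(2πr h) = 1/(2π·0.0123·28.7) = 0.4509 m·K/W
ΣR = 0.7529 m·K/W
ΔT = Q'·ΣR = 67.2 × 0.7529 = 50.59 K
Heat flows outward, so T_out = T_in − ΔT = 82.6 − 50.59 = 32.0 °C

T_out = 32.0 °C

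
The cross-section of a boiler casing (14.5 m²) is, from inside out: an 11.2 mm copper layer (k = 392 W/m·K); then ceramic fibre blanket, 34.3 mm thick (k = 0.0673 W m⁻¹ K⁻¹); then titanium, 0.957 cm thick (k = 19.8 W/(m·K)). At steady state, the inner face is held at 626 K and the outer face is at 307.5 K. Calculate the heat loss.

Treat each layer as a resistance in series:
  R_copper = L/(kA) = 0.0112/(392·14.5) = 1.970×10^-6 K/W
  R_ceramic fibre blanket = L/(kA) = 0.0343/(0.0673·14.5) = 0.03515 K/W
  R_titanium = L/(kA) = 0.00957/(19.8·14.5) = 3.333×10^-5 K/W
ΣR = 1.970×10^-6 + 0.03515 + 3.333×10^-5 = 0.03519 K/W
Q = ΔT/ΣR = (626 K − 307.5 K)/0.03519 = 9050 W

Q = 9050 W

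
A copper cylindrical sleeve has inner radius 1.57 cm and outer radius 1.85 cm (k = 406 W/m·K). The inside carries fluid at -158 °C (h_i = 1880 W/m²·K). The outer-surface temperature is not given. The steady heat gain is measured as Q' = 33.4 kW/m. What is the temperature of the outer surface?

T_out = 24.2 °C

Sum the resistances:
  R'_conv,in = 1/(2πr h) = 1/(2π·0.0157·1880) = 0.005392 m·K/W
  R'_copper = ln(0.0185/0.0157)/(2πk) = 0.1641/(2π·406) = 6.433×10^-5 m·K/W
ΣR = 0.005456 m·K/W
ΔT = Q'·ΣR = 33400 × 0.005456 = 182.2 K
Heat flows inward, so T_out = T_in + ΔT = -158 + 182.2 = 24.2 °C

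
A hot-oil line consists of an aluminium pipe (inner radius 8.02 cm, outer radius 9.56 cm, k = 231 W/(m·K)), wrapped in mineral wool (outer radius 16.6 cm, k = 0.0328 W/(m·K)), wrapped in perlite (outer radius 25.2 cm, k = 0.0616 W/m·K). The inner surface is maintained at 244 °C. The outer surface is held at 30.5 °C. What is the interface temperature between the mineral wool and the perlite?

Resistance network (inner→outer):
  R'_aluminium = ln(0.0956/0.0802)/(2πk) = 0.1756/(2π·231) = 1.210×10^-4 m·K/W
  R'_mineral wool = ln(0.166/0.0956)/(2πk) = 0.5518/(2π·0.0328) = 2.678 m·K/W
  R'_perlite = ln(0.252/0.166)/(2πk) = 0.4174/(2π·0.0616) = 1.079 m·K/W
ΣR = 1.210×10^-4 + 2.678 + 1.079 = 3.757 m·K/W
Q' = ΔT/ΣR = (244 °C − 30.5 °C)/3.757 = 56.83 W/m
From the inner boundary to the mineral wool/perlite interface, ΣR_partial = 2.678 m·K/W.
T_interface = T_in − Q'·ΣR_partial = 244 °C − (56.83)(2.678) = 91.8 °C

T = 91.8 °C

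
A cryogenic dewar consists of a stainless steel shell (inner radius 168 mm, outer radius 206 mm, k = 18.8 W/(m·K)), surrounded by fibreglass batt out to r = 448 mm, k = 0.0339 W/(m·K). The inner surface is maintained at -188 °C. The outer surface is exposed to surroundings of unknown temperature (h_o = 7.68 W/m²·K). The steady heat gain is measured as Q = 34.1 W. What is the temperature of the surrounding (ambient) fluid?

T_out = 23.8 °C

Sum the resistances:
  R_stainless steel = (1/0.168 − 1/0.206)/(4πk) = 1.098/(4π·18.8) = 0.004648 K/W
  R_fibreglass batt = (1/0.206 − 1/0.448)/(4πk) = 2.622/(4π·0.0339) = 6.155 K/W
  R_conv,out = 1/(4πr²h) = 1/(4π·0.448²·7.68) = 0.05163 K/W
ΣR = 6.212 K/W
ΔT = Q·ΣR = 34.1 × 6.212 = 211.8 K
Heat flows inward, so T_out = T_in + ΔT = -188 + 211.8 = 23.8 °C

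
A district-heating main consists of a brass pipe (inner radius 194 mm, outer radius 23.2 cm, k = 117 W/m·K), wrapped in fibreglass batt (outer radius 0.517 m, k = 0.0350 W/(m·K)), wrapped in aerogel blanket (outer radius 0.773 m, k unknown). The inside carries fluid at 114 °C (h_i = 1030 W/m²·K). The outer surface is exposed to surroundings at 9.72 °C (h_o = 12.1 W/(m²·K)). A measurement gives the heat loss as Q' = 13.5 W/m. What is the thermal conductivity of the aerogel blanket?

k = 0.0158 W/m·K

ΣR = ΔT/Q' = |114 − 9.72|/13.5 = 7.724 m·K/W
Known resistances:
  R'_conv,in = 1/(2πr h) = 1/(2π·0.194·1030) = 7.965×10^-4 m·K/W
  R'_brass = ln(0.232/0.194)/(2πk) = 0.1789/(2π·117) = 2.433×10^-4 m·K/W
  R'_fibreglass batt = ln(0.517/0.232)/(2πk) = 0.8013/(2π·0.0350) = 3.644 m·K/W
  R'_conv,out = 1/(2πr h) = 1/(2π·0.773·12.1) = 0.01702 m·K/W
R_aerogel blanket = ΣR − ΣR_known = 7.724 − 3.662 = 4.062 m·K/W
ln(r₂/r₁)/(2πk) = 4.062 ⇒ k = 0.4022/(2π·4.062) = 0.0158 W/m·K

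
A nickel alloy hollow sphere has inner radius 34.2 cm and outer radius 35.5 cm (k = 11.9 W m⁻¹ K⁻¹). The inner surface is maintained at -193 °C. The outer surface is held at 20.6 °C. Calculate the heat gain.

Q = 298 kW

Q = 4πk·ΔT/(1/r₁ − 1/r₂) = 4π × 11.9 × 213.6 / (1/0.342 − 1/0.355) = 2.98×10^5 W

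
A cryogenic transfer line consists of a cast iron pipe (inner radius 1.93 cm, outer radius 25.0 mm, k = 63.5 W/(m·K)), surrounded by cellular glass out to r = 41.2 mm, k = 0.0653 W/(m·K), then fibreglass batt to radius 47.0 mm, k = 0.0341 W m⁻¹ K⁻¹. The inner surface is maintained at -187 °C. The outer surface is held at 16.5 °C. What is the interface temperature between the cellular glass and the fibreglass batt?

T = -51.7 °C

Resistance network (inner→outer):
  R'_cast iron = ln(0.0250/0.0193)/(2πk) = 0.2588/(2π·63.5) = 6.486×10^-4 m·K/W
  R'_cellular glass = ln(0.0412/0.0250)/(2πk) = 0.4996/(2π·0.0653) = 1.218 m·K/W
  R'_fibreglass batt = ln(0.0470/0.0412)/(2πk) = 0.1317/(2π·0.0341) = 0.6147 m·K/W
ΣR = 6.486×10^-4 + 1.218 + 0.6147 = 1.833 m·K/W
Q' = ΔT/ΣR = (-187 °C − 16.5 °C)/1.833 = -111.0 W/m
From the inner boundary to the cellular glass/fibreglass batt interface, ΣR_partial = 1.219 m·K/W.
T_interface = T_in − Q'·ΣR_partial = -187 °C − (-111.0)(1.219) = -51.7 °C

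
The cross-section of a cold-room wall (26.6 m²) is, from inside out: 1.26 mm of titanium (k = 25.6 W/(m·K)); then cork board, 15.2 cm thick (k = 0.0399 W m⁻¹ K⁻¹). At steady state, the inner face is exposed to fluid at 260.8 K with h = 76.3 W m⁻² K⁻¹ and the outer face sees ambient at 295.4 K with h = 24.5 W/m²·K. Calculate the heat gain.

Q = 238 W

Treat each layer as a resistance in series:
  R_conv,in = 1/(hA) = 1/(76.3·26.6) = 4.927×10^-4 K/W
  R_titanium = L/(kA) = 0.00126/(25.6·26.6) = 1.850×10^-6 K/W
  R_cork board = L/(kA) = 0.152/(0.0399·26.6) = 0.1432 K/W
  R_conv,out = 1/(hA) = 1/(24.5·26.6) = 0.001534 K/W
ΣR = 4.927×10^-4 + 1.850×10^-6 + 0.1432 + 0.001534 = 0.1452 K/W
Q = ΔT/ΣR = (260.8 K − 295.4 K)/0.1452 = -238 W
(Negative Q ⇒ heat flows inward; heat gain = 238 W.)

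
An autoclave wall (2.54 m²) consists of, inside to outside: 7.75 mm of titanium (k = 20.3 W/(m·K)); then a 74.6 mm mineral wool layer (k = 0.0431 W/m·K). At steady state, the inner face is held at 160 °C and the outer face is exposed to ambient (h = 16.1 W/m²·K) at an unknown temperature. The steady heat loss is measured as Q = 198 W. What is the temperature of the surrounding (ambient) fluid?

T_out = 20.2 °C

Series resistances:
  R_titanium = L/(kA) = 0.00775/(20.3·2.54) = 1.503×10^-4 K/W
  R_mineral wool = L/(kA) = 0.0746/(0.0431·2.54) = 0.6814 K/W
  R_conv,out = 1/(hA) = 1/(16.1·2.54) = 0.02445 K/W
ΣR = 0.7060 K/W
ΔT = Q·ΣR = 198 × 0.7060 = 139.8 K
Heat flows outward, so T_out = T_in − ΔT = 160 − 139.8 = 20.2 °C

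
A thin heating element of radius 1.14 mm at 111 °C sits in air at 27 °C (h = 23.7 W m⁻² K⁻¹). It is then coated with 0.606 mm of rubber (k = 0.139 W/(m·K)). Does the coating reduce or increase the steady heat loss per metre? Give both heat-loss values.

increases: 14.3 → 19.4 W/m

Critical radius for a cylinder: r_cr = k/h = 0.00586 m = 0.586 cm.
Outer radius after coating: r₂ = 0.00114 + 6.06×10^-4 = 0.001746 m.
Since r₁ < r_cr and r₂ ≤ r_cr, the coating moves toward the maximum at r_cr — heat loss rises.
Bare: R = 1/(2πr₁h) = 5.891 m·K/W; Q = 84/5.891 = 14.3 W/m.
Coated: R = R_cond + R_conv = 4.334 m·K/W; Q = 84/4.334 = 19.4 W/m.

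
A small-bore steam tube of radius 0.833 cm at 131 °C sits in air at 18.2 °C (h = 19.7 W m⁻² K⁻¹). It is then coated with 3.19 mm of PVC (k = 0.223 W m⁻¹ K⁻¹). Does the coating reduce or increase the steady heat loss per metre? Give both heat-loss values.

Critical radius for a cylinder: r_cr = k/h = 0.0113 m = 1.13 cm.
Outer radius after coating: r₂ = 0.00833 + 0.00319 = 0.01152 m.
r₁ < r_cr < r₂: heat loss rises to a maximum at r_cr then falls. Whether the coating helps depends on whether Q(r₂) has dropped back below Q(r₁).
Bare: R = 1/(2πr₁h) = 0.9699 m·K/W; Q = 112.8/0.9699 = 116 W/m.
Coated: R = R_cond + R_conv = 0.9327 m·K/W; Q = 112.8/0.9327 = 121 W/m.

increases: 116 → 121 W/m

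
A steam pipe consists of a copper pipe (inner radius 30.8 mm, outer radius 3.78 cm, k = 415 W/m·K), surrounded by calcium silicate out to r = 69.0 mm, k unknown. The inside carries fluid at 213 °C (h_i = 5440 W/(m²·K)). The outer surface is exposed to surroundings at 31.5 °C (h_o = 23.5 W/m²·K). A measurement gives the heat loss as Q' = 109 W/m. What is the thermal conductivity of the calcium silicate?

k = 0.0612 W/m·K

ΣR = ΔT/Q' = |213 − 31.5|/109 = 1.665 m·K/W
Known resistances:
  R'_conv,in = 1/(2πr h) = 1/(2π·0.0308·5440) = 9.499×10^-4 m·K/W
  R'_copper = ln(0.0378/0.0308)/(2πk) = 0.2048/(2π·415) = 7.854×10^-5 m·K/W
  R'_conv,out = 1/(2πr h) = 1/(2π·0.0690·23.5) = 0.09815 m·K/W
R_calcium silicate = ΣR − ΣR_known = 1.665 − 0.09918 = 1.566 m·K/W
ln(r₂/r₁)/(2πk) = 1.566 ⇒ k = 0.6018/(2π·1.566) = 0.0612 W/m·K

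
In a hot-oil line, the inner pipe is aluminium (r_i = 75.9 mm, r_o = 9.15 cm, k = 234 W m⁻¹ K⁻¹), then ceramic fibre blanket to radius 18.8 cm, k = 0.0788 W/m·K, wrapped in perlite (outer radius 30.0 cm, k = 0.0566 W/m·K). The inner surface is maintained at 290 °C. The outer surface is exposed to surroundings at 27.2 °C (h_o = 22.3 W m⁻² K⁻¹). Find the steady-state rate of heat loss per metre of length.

Q' = 94.1 W/m

Resistance network (inner→outer):
  R'_aluminium = ln(0.0915/0.0759)/(2πk) = 0.1869/(2π·234) = 1.271×10^-4 m·K/W
  R'_ceramic fibre blanket = ln(0.188/0.0915)/(2πk) = 0.7201/(2π·0.0788) = 1.454 m·K/W
  R'_perlite = ln(0.300/0.188)/(2πk) = 0.4673/(2π·0.0566) = 1.314 m·K/W
  R'_conv,out = 1/(2πr h) = 1/(2π·0.300·22.3) = 0.02379 m·K/W
ΣR = 1.271×10^-4 + 1.454 + 1.314 + 0.02379 = 2.792 m·K/W
Q' = ΔT/ΣR = (290 °C − 27.2 °C)/2.792 = 94.1 W/m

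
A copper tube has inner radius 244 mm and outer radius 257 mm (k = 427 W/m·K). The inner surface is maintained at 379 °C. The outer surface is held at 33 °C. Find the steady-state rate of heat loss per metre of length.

Q' = 2πk·ΔT/ln(r₂/r₁) = 2π × 427 × 346 / ln(0.257/0.244) = 1.79×10^7 W/m

Q' = 17900 kW/m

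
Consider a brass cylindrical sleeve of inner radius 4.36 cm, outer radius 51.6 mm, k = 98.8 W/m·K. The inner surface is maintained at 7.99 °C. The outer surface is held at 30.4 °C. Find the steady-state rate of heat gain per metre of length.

Q' = 2πk·ΔT/ln(r₂/r₁) = 2π × 98.8 × 22.41 / ln(0.0516/0.0436) = 82600 W/m

Q' = 82600 W/m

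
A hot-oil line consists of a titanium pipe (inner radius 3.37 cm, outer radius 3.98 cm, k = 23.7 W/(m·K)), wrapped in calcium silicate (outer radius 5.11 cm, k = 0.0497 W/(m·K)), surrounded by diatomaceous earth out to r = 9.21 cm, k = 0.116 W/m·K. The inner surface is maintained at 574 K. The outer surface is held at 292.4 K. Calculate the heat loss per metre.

Q' = 175 W/m

Treat each layer as a resistance in series:
  R'_titanium = ln(0.0398/0.0337)/(2πk) = 0.1664/(2π·23.7) = 0.001117 m·K/W
  R'_calcium silicate = ln(0.0511/0.0398)/(2πk) = 0.2499/(2π·0.0497) = 0.8003 m·K/W
  R'_diatomaceous earth = ln(0.0921/0.0511)/(2πk) = 0.5891/(2π·0.116) = 0.8082 m·K/W
ΣR = 0.001117 + 0.8003 + 0.8082 = 1.610 m·K/W
Q' = ΔT/ΣR = (574 K − 292.4 K)/1.610 = 175 W/m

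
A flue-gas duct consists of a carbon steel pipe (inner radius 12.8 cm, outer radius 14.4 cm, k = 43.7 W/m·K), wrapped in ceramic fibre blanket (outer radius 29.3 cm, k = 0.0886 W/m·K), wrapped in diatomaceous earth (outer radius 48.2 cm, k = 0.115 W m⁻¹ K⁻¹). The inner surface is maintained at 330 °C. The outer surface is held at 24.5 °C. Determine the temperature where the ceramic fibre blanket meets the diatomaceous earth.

Treat each layer as a resistance in series:
  R'_carbon steel = ln(0.144/0.128)/(2πk) = 0.1178/(2π·43.7) = 4.290×10^-4 m·K/W
  R'_ceramic fibre blanket = ln(0.293/0.144)/(2πk) = 0.7104/(2π·0.0886) = 1.276 m·K/W
  R'_diatomaceous earth = ln(0.482/0.293)/(2πk) = 0.4978/(2π·0.115) = 0.6889 m·K/W
ΣR = 4.290×10^-4 + 1.276 + 0.6889 = 1.965 m·K/W
Q' = ΔT/ΣR = (330 °C − 24.5 °C)/1.965 = 155.5 W/m
From the inner boundary to the ceramic fibre blanket/diatomaceous earth interface, ΣR_partial = 1.276 m·K/W.
T_interface = T_in − Q'·ΣR_partial = 330 °C − (155.5)(1.276) = 132 °C

T = 132 °C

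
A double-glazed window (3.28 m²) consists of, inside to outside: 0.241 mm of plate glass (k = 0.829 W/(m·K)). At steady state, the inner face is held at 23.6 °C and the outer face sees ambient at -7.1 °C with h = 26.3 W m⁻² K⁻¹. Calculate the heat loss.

Resistance network (inner→outer):
  R_plate glass = L/(kA) = 2.41×10^-4/(0.829·3.28) = 8.863×10^-5 K/W
  R_conv,out = 1/(hA) = 1/(26.3·3.28) = 0.01159 K/W
ΣR = 8.863×10^-5 + 0.01159 = 0.01168 K/W
Q = ΔT/ΣR = (23.6 °C − -7.1 °C)/0.01168 = 2630 W

Q = 2.63 kW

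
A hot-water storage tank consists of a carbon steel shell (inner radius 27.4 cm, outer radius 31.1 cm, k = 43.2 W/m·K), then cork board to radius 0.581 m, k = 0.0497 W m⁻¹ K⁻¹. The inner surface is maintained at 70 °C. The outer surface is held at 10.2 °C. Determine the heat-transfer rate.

Q = 25.0 W

Series thermal resistances, inner to outer:
  R_carbon steel = (1/0.274 − 1/0.311)/(4πk) = 0.4342/(4π·43.2) = 7.998×10^-4 K/W
  R_cork board = (1/0.311 − 1/0.581)/(4πk) = 1.494/(4π·0.0497) = 2.393 K/W
ΣR = 7.998×10^-4 + 2.393 = 2.394 K/W
Q = ΔT/ΣR = (70 °C − 10.2 °C)/2.394 = 25.0 W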